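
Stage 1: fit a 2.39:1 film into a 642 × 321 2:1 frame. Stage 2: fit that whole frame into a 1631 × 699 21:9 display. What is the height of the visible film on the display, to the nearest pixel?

585 px

2.39:1 in 642×321: fills the width, so the film is 642.00 × 268.62.
Second fit — the 2:1 canvas into 1631×699 spans the height: 1398.00 × 699.00 (×2.1776 from 642×321).
The film scales with it: height 268.62 × 2.1776 ≈ 584.94.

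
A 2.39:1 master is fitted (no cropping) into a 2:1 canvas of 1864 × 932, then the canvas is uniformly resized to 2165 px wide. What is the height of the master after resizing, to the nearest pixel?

At 1864×932 the master is width-limited, so height = 1864 / 2.390 ≈ 779.92 px.
Resizing to 2165 px wide multiplies everything by 1.1615: 779.92 → 905.86 px.

906 px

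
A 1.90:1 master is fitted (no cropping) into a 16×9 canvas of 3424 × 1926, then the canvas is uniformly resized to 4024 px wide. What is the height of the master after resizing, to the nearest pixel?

Fitted into 3424×1926, the master spans the width; its height is 3424 / 1.900 ≈ 1802.11 px.
The frame scales by 4024/3424 = 1.1752; 1802.11 × 1.1752 ≈ 2117.89 px.

2118 px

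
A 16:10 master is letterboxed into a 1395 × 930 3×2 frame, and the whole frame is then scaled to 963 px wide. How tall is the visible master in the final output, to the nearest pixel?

Fitted into 1395×930, the master spans the width; its height is 1395 × 10/16 ≈ 871.88 px.
Resizing to 963 px wide multiplies everything by 0.6903: 871.88 → 601.88 px.

602 px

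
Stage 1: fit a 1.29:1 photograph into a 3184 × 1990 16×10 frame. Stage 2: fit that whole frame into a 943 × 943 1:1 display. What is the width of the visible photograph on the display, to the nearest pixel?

760 px

Inside the 3184×1990 canvas the photograph is height-limited at 2567.10 × 1990.00.
Second fit — the 16×10 canvas into 943×943 spans the width: 943.00 × 589.38 (×0.2962 from 3184×1990).
Applying the same ×0.2962: 2567.10 → 760.29.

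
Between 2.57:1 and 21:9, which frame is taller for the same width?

21:9

2.57 and 21:9 = 2.333; 2.57 > 2.333. The smaller width-to-height ratio is the taller frame.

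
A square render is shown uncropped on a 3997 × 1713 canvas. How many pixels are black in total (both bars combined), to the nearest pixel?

3912492 pixels

square is narrower than 21×9, so it spans the full height.
That makes the image 1713.0000 px wide (1713 × 1/1).
3997 − 1713.0000 = 2284.0000 px of bars.
Bar area = 2284.0000 × 1713 ≈ 3912492 px.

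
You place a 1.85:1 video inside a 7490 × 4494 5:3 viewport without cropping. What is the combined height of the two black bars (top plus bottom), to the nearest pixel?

Since 1.850 > 1.667, the video is width-limited.
Content height = 7490 / 1.850 ≈ 4048.65 px.
Leftover height: 4494 − 4048.65 = 445.35 px.

445 px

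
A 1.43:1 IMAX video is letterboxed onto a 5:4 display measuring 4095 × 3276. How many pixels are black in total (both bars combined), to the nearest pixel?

1688629 pixels

1.43:1 IMAX is wider than 5:4, so it spans the full width.
That makes the image 2863.6364 px tall (4095 / 1.430).
Leftover height: 3276 − 2863.6364 = 412.3636 px.
Across the 4095-px span: 412.3636 × 4095 ≈ 1688629 px.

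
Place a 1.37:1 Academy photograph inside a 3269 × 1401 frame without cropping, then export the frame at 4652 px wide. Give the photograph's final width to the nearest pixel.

2731 px

Fitted into 3269×1401, the photograph spans the height; its width is 1401 × 1.370 ≈ 1919.37 px.
The frame scales by 4652/3269 = 1.4231; 1919.37 × 1.4231 ≈ 2731.39 px.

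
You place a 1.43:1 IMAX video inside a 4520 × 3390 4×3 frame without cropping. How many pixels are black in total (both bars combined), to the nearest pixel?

Since 1.430 > 1.333, the video is width-limited.
That makes the image 3160.8392 px tall (4520 / 1.430).
Leftover height: 3390 − 3160.8392 = 229.1608 px.
Across the 4520-px span: 229.1608 × 4520 ≈ 1035807 px.

1035807 pixels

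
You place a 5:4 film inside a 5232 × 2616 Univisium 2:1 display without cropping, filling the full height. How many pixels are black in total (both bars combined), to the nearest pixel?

Content width = 2616 × 5/4 ≈ 3270.0000 px.
Black = 5232 − 3270.0000 = 1962.0000 px.
Across the 2616-px span: 1962.0000 × 2616 ≈ 5132592 px.

5132592 pixels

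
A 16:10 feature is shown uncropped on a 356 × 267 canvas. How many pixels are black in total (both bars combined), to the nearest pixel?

16:10 is wider than 4×3, so it spans the full width.
Content height = 356 × 10/16 ≈ 222.5000 px.
Leftover height: 267 − 222.5000 = 44.5000 px.
Bar area = 44.5000 × 356 ≈ 15842 px.

15842 pixels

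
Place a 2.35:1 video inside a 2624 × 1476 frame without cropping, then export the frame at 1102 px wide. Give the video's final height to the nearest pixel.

469 px

Fitted into 2624×1476, the video spans the width; its height is 2624 / 2.350 ≈ 1116.60 px.
The frame scales by 1102/2624 = 0.4200; 1116.60 × 0.4200 ≈ 468.94 px.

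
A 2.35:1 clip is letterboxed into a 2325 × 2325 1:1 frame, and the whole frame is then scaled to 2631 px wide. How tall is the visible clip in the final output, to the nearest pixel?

1120 px

Fitted into 2325×2325, the clip spans the width; its height is 2325 / 2.350 ≈ 989.36 px.
The frame scales by 2631/2325 = 1.1316; 989.36 × 1.1316 ≈ 1119.57 px.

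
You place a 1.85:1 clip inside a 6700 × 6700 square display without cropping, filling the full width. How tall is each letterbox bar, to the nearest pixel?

1539 px

The clip is 6700 / 1.850 ≈ 3621.62 px tall.
Black = 6700 − 3621.62 = 3078.38 px, or 1539.19 per bar.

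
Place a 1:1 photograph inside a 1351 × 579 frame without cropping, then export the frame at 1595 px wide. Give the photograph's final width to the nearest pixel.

At 1351×579 the photograph is height-limited, so width = 579 × 1/1 ≈ 579.00 px.
Scaling 1351 → 1595 is ×1.1806, so the width becomes 579.00 × 1.1806 ≈ 683.57 px.

684 px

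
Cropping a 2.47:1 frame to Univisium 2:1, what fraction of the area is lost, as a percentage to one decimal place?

19.0%

Univisium 2:1 is narrower than 2.47:1, so the crop keeps the full height and trims the width.
(2.000)/(2.470) ≈ 0.810 of the area survives, leaving 19.03% discarded.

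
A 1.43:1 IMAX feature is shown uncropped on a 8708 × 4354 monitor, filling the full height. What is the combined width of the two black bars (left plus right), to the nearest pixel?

The feature is 4354 × 1.430 ≈ 6226.22 px wide.
Black = 8708 − 6226.22 = 2481.78 px.

2482 px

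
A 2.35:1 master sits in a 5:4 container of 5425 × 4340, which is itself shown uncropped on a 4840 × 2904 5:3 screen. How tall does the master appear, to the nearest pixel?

Inside the 5425×4340 canvas the master is width-limited at 5425.00 × 2308.51.
The 5:4 canvas is height-limited in 4840×2904, giving 3630.00 × 2904.00; scale factor 0.6691.
Applying the same ×0.6691: 2308.51 → 1544.68.

1545 px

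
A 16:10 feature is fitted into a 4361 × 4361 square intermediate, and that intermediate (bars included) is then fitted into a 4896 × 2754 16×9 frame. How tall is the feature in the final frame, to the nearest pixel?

1721 px

16:10 in 4361×4361: fills the width, so the feature is 4361.00 × 2725.62.
Second fit — the square canvas into 4896×2754 spans the height: 2754.00 × 2754.00 (×0.6315 from 4361×4361).
The feature scales with it: height 2725.62 × 0.6315 ≈ 1721.25.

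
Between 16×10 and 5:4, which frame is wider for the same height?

16×10 = 1.6 and 5:4 = 1.25; 1.6 > 1.25.

16×10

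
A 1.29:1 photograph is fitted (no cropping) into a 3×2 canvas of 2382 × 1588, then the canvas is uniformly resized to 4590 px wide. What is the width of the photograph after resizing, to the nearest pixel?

3947 px

At 2382×1588 the photograph is height-limited, so width = 1588 × 1.290 ≈ 2048.52 px.
The frame scales by 4590/2382 = 1.9270; 2048.52 × 1.9270 ≈ 3947.40 px.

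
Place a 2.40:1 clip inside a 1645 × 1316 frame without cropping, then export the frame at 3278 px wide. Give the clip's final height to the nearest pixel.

Fitted into 1645×1316, the clip spans the width; its height is 1645 / 2.400 ≈ 685.42 px.
The frame scales by 3278/1645 = 1.9927; 685.42 × 1.9927 ≈ 1365.83 px.

1366 px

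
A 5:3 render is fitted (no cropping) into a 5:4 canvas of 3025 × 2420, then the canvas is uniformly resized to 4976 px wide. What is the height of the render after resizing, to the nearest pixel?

At 3025×2420 the render is width-limited, so height = 3025 × 3/5 ≈ 1815.00 px.
Resizing to 4976 px wide multiplies everything by 1.6450: 1815.00 → 2985.60 px.

2986 px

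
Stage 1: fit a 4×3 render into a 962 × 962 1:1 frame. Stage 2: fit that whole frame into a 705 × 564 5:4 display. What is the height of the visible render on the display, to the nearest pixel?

First fit — 4×3 into 962×962 spans the width: 962.00 × 721.50.
1:1 in 705×564: fills the height, so the intermediate becomes 564.00 × 564.00 — a scale of ×0.5863.
So the render's height is 721.50 × 0.5863 ≈ 423.00.

423 px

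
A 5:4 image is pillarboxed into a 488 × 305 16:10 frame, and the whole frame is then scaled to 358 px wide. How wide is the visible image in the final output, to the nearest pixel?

At 488×305 the image is height-limited, so width = 305 × 5/4 ≈ 381.25 px.
The frame scales by 358/488 = 0.7336; 381.25 × 0.7336 ≈ 279.69 px.

280 px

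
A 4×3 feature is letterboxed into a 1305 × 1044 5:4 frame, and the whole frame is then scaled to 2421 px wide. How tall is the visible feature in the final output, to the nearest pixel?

In the 1305×1044 frame the feature fills the width: height = 1305 × 3/4 ≈ 978.75 px.
Scaling 1305 → 2421 is ×1.8552, so the height becomes 978.75 × 1.8552 ≈ 1815.75 px.

1816 px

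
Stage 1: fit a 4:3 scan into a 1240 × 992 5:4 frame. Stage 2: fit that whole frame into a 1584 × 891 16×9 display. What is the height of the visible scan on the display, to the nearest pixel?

835 px

Inside the 1240×992 canvas the scan is width-limited at 1240.00 × 930.00.
Second fit — the 5:4 canvas into 1584×891 spans the height: 1113.75 × 891.00 (×0.8982 from 1240×992).
So the scan's height is 930.00 × 0.8982 ≈ 835.31.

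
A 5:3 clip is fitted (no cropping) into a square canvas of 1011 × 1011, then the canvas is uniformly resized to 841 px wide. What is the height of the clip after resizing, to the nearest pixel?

In the 1011×1011 frame the clip fills the width: height = 1011 × 3/5 ≈ 606.60 px.
Scaling 1011 → 841 is ×0.8318, so the height becomes 606.60 × 0.8318 ≈ 504.60 px.

505 px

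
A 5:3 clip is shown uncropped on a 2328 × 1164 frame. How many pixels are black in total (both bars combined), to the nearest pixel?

5:3 is narrower than 2:1, so it spans the full height.
That makes the image 1940.0000 px wide (1164 × 5/3).
2328 − 1940.0000 = 388.0000 px of bars.
Across the 1164-px span: 388.0000 × 1164 ≈ 451632 px.

451632 pixels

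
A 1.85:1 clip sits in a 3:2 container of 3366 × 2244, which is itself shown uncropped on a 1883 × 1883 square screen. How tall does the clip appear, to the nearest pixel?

1018 px

First fit — 1.85:1 into 3366×2244 spans the width: 3366.00 × 1819.46.
3:2 in 1883×1883: fills the width, so the intermediate becomes 1883.00 × 1255.33 — a scale of ×0.5594.
So the clip's height is 1819.46 × 0.5594 ≈ 1017.84.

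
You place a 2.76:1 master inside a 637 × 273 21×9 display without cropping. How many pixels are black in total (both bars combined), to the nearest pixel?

26883 pixels

Since 2.760 > 2.333, the master is width-limited.
The master is 637 / 2.760 ≈ 230.7971 px tall.
Black = 273 − 230.7971 = 42.2029 px.
That's 42.2029 × 637 ≈ 26883 black pixels.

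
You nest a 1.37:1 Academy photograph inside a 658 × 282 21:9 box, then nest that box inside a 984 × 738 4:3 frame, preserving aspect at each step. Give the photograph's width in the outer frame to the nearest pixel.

Inside the 658×282 canvas the photograph is height-limited at 386.34 × 282.00.
Second fit — the 21:9 canvas into 984×738 spans the width: 984.00 × 421.71 (×1.4954 from 658×282).
Applying the same ×1.4954: 386.34 → 577.75.

578 px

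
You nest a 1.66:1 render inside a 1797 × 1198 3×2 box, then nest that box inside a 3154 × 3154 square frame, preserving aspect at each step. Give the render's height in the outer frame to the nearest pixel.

1900 px

Inside the 1797×1198 canvas the render is width-limited at 1797.00 × 1082.53.
Second fit — the 3×2 canvas into 3154×3154 spans the width: 3154.00 × 2102.67 (×1.7551 from 1797×1198).
The render scales with it: height 1082.53 × 1.7551 ≈ 1900.00.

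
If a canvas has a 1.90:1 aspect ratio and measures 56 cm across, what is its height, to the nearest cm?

29 cm

56 / 1.900 = 29.47.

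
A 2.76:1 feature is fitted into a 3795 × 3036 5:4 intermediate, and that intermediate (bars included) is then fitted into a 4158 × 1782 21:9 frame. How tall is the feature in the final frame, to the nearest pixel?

2.76:1 in 3795×3036: fills the width, so the feature is 3795.00 × 1375.00.
The 5:4 canvas is height-limited in 4158×1782, giving 2227.50 × 1782.00; scale factor 0.5870.
The feature scales with it: height 1375.00 × 0.5870 ≈ 807.07.

807 px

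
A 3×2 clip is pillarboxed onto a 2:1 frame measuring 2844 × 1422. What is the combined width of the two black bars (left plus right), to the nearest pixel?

Since 1.500 < 2.000, the clip is height-limited.
The clip is 1422 × 3/2 ≈ 2133.00 px wide.
Black = 2844 − 2133.00 = 711.00 px.

711 px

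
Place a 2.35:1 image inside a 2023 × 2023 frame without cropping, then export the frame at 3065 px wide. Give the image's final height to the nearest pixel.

In the 2023×2023 frame the image fills the width: height = 2023 / 2.350 ≈ 860.85 px.
The frame scales by 3065/2023 = 1.5151; 860.85 × 1.5151 ≈ 1304.26 px.

1304 px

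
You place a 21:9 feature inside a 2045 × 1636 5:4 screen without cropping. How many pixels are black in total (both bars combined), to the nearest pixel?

21:9 is wider than 5:4, so it spans the full width.
The feature is 2045 × 9/21 ≈ 876.4286 px tall.
Black = 1636 − 876.4286 = 759.5714 px.
That's 759.5714 × 2045 ≈ 1553324 black pixels.

1553324 pixels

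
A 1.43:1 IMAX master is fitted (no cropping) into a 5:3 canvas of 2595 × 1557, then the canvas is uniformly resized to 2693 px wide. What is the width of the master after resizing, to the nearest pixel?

2311 px

In the 2595×1557 frame the master fills the height: width = 1557 × 1.430 ≈ 2226.51 px.
Resizing to 2693 px wide multiplies everything by 1.0378: 2226.51 → 2310.59 px.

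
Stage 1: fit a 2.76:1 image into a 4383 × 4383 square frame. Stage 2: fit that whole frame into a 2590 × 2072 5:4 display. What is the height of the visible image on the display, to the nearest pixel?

Inside the 4383×4383 canvas the image is width-limited at 4383.00 × 1588.04.
Second fit — the square canvas into 2590×2072 spans the height: 2072.00 × 2072.00 (×0.4727 from 4383×4383).
Applying the same ×0.4727: 1588.04 → 750.72.

751 px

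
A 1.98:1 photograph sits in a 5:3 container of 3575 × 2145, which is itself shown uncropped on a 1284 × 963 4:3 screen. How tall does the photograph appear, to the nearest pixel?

648 px

Inside the 3575×2145 canvas the photograph is width-limited at 3575.00 × 1805.56.
5:3 in 1284×963: fills the width, so the intermediate becomes 1284.00 × 770.40 — a scale of ×0.3592.
The photograph scales with it: height 1805.56 × 0.3592 ≈ 648.48.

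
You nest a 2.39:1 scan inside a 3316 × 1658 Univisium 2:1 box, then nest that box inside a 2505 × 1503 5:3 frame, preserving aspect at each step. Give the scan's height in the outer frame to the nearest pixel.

1048 px

Inside the 3316×1658 canvas the scan is width-limited at 3316.00 × 1387.45.
Univisium 2:1 in 2505×1503: fills the width, so the intermediate becomes 2505.00 × 1252.50 — a scale of ×0.7554.
Applying the same ×0.7554: 1387.45 → 1048.12.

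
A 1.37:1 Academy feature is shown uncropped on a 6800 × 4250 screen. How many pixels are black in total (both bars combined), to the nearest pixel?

4154375 pixels

1.37:1 Academy is narrower than 16:10, so it spans the full height.
That makes the image 5822.5000 px wide (4250 × 1.370).
6800 − 5822.5000 = 977.5000 px of bars.
That's 977.5000 × 4250 ≈ 4154375 black pixels.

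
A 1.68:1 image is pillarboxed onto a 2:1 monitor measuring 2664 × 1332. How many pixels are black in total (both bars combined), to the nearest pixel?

567752 pixels

Since 1.680 < 2.000, the image is height-limited.
The image is 1332 × 1.680 ≈ 2237.7600 px wide.
2664 − 2237.7600 = 426.2400 px of bars.
That's 426.2400 × 1332 ≈ 567752 black pixels.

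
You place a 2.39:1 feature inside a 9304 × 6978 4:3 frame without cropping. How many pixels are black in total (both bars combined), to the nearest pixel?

28703891 pixels

2.39:1 is wider than 4:3, so it spans the full width.
Content height = 9304 / 2.390 ≈ 3892.8870 px.
Black = 6978 − 3892.8870 = 3085.1130 px.
That's 3085.1130 × 9304 ≈ 28703891 black pixels.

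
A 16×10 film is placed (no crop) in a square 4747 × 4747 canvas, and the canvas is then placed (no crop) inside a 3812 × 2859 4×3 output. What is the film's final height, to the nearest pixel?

Inside the 4747×4747 canvas the film is width-limited at 4747.00 × 2966.88.
Second fit — the square canvas into 3812×2859 spans the height: 2859.00 × 2859.00 (×0.6023 from 4747×4747).
Applying the same ×0.6023: 2966.88 → 1786.88.

1787 px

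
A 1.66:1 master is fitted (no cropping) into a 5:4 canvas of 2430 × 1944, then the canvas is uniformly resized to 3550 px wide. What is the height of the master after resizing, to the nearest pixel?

At 2430×1944 the master is width-limited, so height = 2430 / 1.660 ≈ 1463.86 px.
The frame scales by 3550/2430 = 1.4609; 1463.86 × 1.4609 ≈ 2138.55 px.

2139 px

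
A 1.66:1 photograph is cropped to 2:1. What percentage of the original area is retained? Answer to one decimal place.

83.0%

Going from 1.66:1 to 2:1 means cutting height while keeping width.
Fraction kept = (1.660)/(2.000) ≈ 83.00%.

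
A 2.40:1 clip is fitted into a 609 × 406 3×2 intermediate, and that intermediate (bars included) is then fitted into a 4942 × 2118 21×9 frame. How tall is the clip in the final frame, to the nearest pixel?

Inside the 609×406 canvas the clip is width-limited at 609.00 × 253.75.
3×2 in 4942×2118: fills the height, so the intermediate becomes 3177.00 × 2118.00 — a scale of ×5.2167.
The clip scales with it: height 253.75 × 5.2167 ≈ 1323.75.

1324 px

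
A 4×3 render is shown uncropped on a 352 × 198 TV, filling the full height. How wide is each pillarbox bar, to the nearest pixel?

That makes the image 264.00 px wide (198 × 4/3).
Leftover width: 352 − 264.00 = 88.00 px → 44.00 each side.

44 px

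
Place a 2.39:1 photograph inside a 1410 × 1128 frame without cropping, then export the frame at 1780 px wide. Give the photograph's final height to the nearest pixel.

745 px

In the 1410×1128 frame the photograph fills the width: height = 1410 / 2.390 ≈ 589.96 px.
The frame scales by 1780/1410 = 1.2624; 589.96 × 1.2624 ≈ 744.77 px.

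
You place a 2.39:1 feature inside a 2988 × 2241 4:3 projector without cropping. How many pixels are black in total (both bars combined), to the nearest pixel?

2960483 pixels

2.39:1 is wider than 4:3, so it spans the full width.
Content height = 2988 / 2.390 ≈ 1250.2092 px.
2241 − 1250.2092 = 990.7908 px of bars.
That's 990.7908 × 2988 ≈ 2960483 black pixels.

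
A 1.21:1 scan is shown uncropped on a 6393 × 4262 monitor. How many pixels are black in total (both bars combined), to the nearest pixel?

1.21:1 (1.210) < 3:2 (1.500), so the scan fills the height.
The scan is 4262 × 1.210 ≈ 5157.0200 px wide.
Black = 6393 − 5157.0200 = 1235.9800 px.
That's 1235.9800 × 4262 ≈ 5267747 black pixels.

5267747 pixels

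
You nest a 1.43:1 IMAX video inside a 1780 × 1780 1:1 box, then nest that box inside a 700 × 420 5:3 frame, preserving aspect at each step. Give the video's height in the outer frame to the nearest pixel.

1.43:1 IMAX in 1780×1780: fills the width, so the video is 1780.00 × 1244.76.
Second fit — the 1:1 canvas into 700×420 spans the height: 420.00 × 420.00 (×0.2360 from 1780×1780).
So the video's height is 1244.76 × 0.2360 ≈ 293.71.

294 px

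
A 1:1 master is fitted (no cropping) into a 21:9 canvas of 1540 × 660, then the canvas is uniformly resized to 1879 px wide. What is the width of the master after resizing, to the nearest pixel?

In the 1540×660 frame the master fills the height: width = 660 × 1/1 ≈ 660.00 px.
The frame scales by 1879/1540 = 1.2201; 660.00 × 1.2201 ≈ 805.29 px.

805 px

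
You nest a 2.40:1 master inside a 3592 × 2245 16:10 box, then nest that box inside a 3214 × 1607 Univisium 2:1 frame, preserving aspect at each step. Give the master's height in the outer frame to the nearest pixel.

1071 px

2.40:1 in 3592×2245: fills the width, so the master is 3592.00 × 1496.67.
The 16:10 canvas is height-limited in 3214×1607, giving 2571.20 × 1607.00; scale factor 0.7158.
Applying the same ×0.7158: 1496.67 → 1071.33.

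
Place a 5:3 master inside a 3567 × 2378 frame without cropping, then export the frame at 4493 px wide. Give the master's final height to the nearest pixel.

2696 px

In the 3567×2378 frame the master fills the width: height = 3567 × 3/5 ≈ 2140.20 px.
Scaling 3567 → 4493 is ×1.2596, so the height becomes 2140.20 × 1.2596 ≈ 2695.80 px.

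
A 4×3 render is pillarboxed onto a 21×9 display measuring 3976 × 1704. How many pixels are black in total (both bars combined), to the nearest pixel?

2903616 pixels

4×3 (1.333) < 21×9 (2.333), so the render fills the height.
The render is 1704 × 4/3 ≈ 2272.0000 px wide.
Black = 3976 − 2272.0000 = 1704.0000 px.
Across the 1704-px span: 1704.0000 × 1704 ≈ 2903616 px.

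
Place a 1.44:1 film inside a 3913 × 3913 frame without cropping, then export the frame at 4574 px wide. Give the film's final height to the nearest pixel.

3176 px

In the 3913×3913 frame the film fills the width: height = 3913 / 1.440 ≈ 2717.36 px.
Scaling 3913 → 4574 is ×1.1689, so the height becomes 2717.36 × 1.1689 ≈ 3176.39 px.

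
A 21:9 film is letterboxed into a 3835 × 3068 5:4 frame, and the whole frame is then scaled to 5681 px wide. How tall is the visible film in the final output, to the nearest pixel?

2435 px

Fitted into 3835×3068, the film spans the width; its height is 3835 × 9/21 ≈ 1643.57 px.
The frame scales by 5681/3835 = 1.4814; 1643.57 × 1.4814 ≈ 2434.71 px.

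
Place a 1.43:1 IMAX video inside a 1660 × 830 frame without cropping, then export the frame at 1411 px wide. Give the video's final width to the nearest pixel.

1009 px

At 1660×830 the video is height-limited, so width = 830 × 1.430 ≈ 1186.90 px.
The frame scales by 1411/1660 = 0.8500; 1186.90 × 0.8500 ≈ 1008.87 px.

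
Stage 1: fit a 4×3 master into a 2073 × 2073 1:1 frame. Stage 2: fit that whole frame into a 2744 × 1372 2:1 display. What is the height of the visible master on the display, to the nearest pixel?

1029 px

Inside the 2073×2073 canvas the master is width-limited at 2073.00 × 1554.75.
The 1:1 canvas is height-limited in 2744×1372, giving 1372.00 × 1372.00; scale factor 0.6618.
So the master's height is 1554.75 × 0.6618 ≈ 1029.00.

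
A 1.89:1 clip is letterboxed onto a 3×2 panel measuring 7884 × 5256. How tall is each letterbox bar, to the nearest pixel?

542 px

1.89:1 is wider than 3×2, so it spans the full width.
The clip is 7884 / 1.890 ≈ 4171.43 px tall.
Black = 5256 − 4171.43 = 1084.57 px, or 542.29 per bar.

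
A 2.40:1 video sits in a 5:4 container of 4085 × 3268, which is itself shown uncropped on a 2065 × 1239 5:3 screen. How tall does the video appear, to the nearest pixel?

First fit — 2.40:1 into 4085×3268 spans the width: 4085.00 × 1702.08.
The 5:4 canvas is height-limited in 2065×1239, giving 1548.75 × 1239.00; scale factor 0.3791.
Applying the same ×0.3791: 1702.08 → 645.31.

645 px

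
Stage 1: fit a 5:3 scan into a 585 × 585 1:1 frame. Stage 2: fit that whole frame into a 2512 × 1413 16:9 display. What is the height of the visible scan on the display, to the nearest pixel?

5:3 in 585×585: fills the width, so the scan is 585.00 × 351.00.
The 1:1 canvas is height-limited in 2512×1413, giving 1413.00 × 1413.00; scale factor 2.4154.
Applying the same ×2.4154: 351.00 → 847.80.

848 px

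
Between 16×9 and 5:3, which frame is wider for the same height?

16×9 = 1.778 and 5:3 = 1.667; 1.778 > 1.667.

16×9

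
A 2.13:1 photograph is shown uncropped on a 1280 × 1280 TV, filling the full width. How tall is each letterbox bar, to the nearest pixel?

The photograph is 1280 / 2.130 ≈ 600.94 px tall.
Black = 1280 − 600.94 = 679.06 px, or 339.53 per bar.

340 px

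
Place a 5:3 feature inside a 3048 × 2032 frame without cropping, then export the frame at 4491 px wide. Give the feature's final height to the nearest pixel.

In the 3048×2032 frame the feature fills the width: height = 3048 × 3/5 ≈ 1828.80 px.
Resizing to 4491 px wide multiplies everything by 1.4734: 1828.80 → 2694.60 px.

2695 px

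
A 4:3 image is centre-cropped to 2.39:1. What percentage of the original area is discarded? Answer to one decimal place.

44.2%

Going from 4:3 to 2.39:1 means cutting height while keeping width.
Area ratio = (1.333)/(2.390) = 55.79%; the remaining 44.21% is cropped out.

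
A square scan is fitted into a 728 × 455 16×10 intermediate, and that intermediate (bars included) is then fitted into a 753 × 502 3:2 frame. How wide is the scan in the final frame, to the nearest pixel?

471 px

square in 728×455: fills the height, so the scan is 455.00 × 455.00.
The 16×10 canvas is width-limited in 753×502, giving 753.00 × 470.62; scale factor 1.0343.
So the scan's width is 455.00 × 1.0343 ≈ 470.62.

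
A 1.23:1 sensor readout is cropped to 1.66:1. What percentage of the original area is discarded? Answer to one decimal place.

The width stays; only height is cut (since 1.66:1 is wider than 1.23:1).
Area ratio = (1.230)/(1.660) = 74.10%; the remaining 25.90% is cropped out.

25.9%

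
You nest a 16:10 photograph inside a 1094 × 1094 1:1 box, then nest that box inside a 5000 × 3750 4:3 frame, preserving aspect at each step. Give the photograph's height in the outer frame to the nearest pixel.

2344 px

First fit — 16:10 into 1094×1094 spans the width: 1094.00 × 683.75.
Second fit — the 1:1 canvas into 5000×3750 spans the height: 3750.00 × 3750.00 (×3.4278 from 1094×1094).
Applying the same ×3.4278: 683.75 → 2343.75.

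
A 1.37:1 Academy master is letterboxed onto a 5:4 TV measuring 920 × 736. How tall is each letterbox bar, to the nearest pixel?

1.37:1 Academy is wider than 5:4, so it spans the full width.
That makes the image 671.53 px tall (920 / 1.370).
Leftover height: 736 − 671.53 = 64.47 px → 32.23 each side.

32 px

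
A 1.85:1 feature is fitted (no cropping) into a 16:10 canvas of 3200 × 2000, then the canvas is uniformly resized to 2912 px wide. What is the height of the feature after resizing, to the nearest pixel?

1574 px

Fitted into 3200×2000, the feature spans the width; its height is 3200 / 1.850 ≈ 1729.73 px.
Scaling 3200 → 2912 is ×0.9100, so the height becomes 1729.73 × 0.9100 ≈ 1574.05 px.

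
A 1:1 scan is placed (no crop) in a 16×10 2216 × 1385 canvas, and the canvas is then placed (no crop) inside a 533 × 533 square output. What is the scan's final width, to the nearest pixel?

333 px

First fit — 1:1 into 2216×1385 spans the height: 1385.00 × 1385.00.
The 16×10 canvas is width-limited in 533×533, giving 533.00 × 333.12; scale factor 0.2405.
The scan scales with it: width 1385.00 × 0.2405 ≈ 333.12.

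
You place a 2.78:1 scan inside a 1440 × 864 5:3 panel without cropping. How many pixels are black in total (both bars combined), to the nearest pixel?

2.78:1 is wider than 5:3, so it spans the full width.
The scan is 1440 / 2.780 ≈ 517.9856 px tall.
864 − 517.9856 = 346.0144 px of bars.
That's 346.0144 × 1440 ≈ 498261 black pixels.

498261 pixels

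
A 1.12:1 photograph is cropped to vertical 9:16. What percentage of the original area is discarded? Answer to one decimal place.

49.8%

Going from 1.12:1 to vertical 9:16 means cutting width while keeping height.
(0.562)/(1.120) ≈ 0.502 of the area survives, leaving 49.78% discarded.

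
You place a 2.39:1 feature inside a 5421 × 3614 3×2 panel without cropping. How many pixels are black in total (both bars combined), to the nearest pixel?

2.39:1 is wider than 3×2, so it spans the full width.
Content height = 5421 / 2.390 ≈ 2268.2008 px.
Black = 3614 − 2268.2008 = 1345.7992 px.
Bar area = 1345.7992 × 5421 ≈ 7295577 px.

7295577 pixels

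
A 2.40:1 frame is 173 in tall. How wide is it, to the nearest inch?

Width = 173 × 2.400 = 415.20.

415 in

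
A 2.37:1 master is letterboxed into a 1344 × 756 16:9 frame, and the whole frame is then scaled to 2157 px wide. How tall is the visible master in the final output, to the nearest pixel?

At 1344×756 the master is width-limited, so height = 1344 / 2.370 ≈ 567.09 px.
The frame scales by 2157/1344 = 1.6049; 567.09 × 1.6049 ≈ 910.13 px.

910 px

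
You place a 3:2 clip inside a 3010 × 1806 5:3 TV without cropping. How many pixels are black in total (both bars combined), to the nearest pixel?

3:2 (1.500) < 5:3 (1.667), so the clip fills the height.
Content width = 1806 × 3/2 ≈ 2709.0000 px.
Black = 3010 − 2709.0000 = 301.0000 px.
Across the 1806-px span: 301.0000 × 1806 ≈ 543606 px.

543606 pixels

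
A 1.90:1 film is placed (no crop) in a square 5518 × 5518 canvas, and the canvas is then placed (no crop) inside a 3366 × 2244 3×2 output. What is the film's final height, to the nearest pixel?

1181 px

1.90:1 in 5518×5518: fills the width, so the film is 5518.00 × 2904.21.
square in 3366×2244: fills the height, so the intermediate becomes 2244.00 × 2244.00 — a scale of ×0.4067.
So the film's height is 2904.21 × 0.4067 ≈ 1181.05.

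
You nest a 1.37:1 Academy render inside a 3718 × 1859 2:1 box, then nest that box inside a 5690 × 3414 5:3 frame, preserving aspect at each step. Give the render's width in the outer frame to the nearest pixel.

Inside the 3718×1859 canvas the render is height-limited at 2546.83 × 1859.00.
2:1 in 5690×3414: fills the width, so the intermediate becomes 5690.00 × 2845.00 — a scale of ×1.5304.
Applying the same ×1.5304: 2546.83 → 3897.65.

3898 px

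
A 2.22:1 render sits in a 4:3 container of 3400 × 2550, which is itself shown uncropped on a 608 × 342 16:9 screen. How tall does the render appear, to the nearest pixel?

205 px

Inside the 3400×2550 canvas the render is width-limited at 3400.00 × 1531.53.
Second fit — the 4:3 canvas into 608×342 spans the height: 456.00 × 342.00 (×0.1341 from 3400×2550).
The render scales with it: height 1531.53 × 0.1341 ≈ 205.41.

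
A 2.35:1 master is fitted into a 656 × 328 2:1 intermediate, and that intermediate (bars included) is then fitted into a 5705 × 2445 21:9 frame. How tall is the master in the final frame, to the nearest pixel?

Inside the 656×328 canvas the master is width-limited at 656.00 × 279.15.
2:1 in 5705×2445: fills the height, so the intermediate becomes 4890.00 × 2445.00 — a scale of ×7.4543.
Applying the same ×7.4543: 279.15 → 2080.85.

2081 px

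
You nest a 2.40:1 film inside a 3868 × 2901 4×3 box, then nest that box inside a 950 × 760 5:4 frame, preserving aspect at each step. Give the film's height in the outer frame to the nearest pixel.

396 px

2.40:1 in 3868×2901: fills the width, so the film is 3868.00 × 1611.67.
The 4×3 canvas is width-limited in 950×760, giving 950.00 × 712.50; scale factor 0.2456.
The film scales with it: height 1611.67 × 0.2456 ≈ 395.83.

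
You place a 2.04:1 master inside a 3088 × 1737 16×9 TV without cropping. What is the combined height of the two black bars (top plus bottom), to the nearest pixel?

223 px

2.04:1 (2.040) > 16×9 (1.778), so the master fills the width.
The master is 3088 / 2.040 ≈ 1513.73 px tall.
Leftover height: 1737 − 1513.73 = 223.27 px.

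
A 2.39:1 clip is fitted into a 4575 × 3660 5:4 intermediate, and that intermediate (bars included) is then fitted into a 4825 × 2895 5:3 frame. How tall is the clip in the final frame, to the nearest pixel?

Inside the 4575×3660 canvas the clip is width-limited at 4575.00 × 1914.23.
5:4 in 4825×2895: fills the height, so the intermediate becomes 3618.75 × 2895.00 — a scale of ×0.7910.
The clip scales with it: height 1914.23 × 0.7910 ≈ 1514.12.

1514 px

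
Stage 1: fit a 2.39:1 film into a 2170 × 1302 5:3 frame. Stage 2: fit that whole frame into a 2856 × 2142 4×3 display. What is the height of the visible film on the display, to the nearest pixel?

2.39:1 in 2170×1302: fills the width, so the film is 2170.00 × 907.95.
Second fit — the 5:3 canvas into 2856×2142 spans the width: 2856.00 × 1713.60 (×1.3161 from 2170×1302).
So the film's height is 907.95 × 1.3161 ≈ 1194.98.

1195 px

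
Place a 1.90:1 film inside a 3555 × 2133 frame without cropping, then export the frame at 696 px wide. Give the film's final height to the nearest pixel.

366 px

Fitted into 3555×2133, the film spans the width; its height is 3555 / 1.900 ≈ 1871.05 px.
Scaling 3555 → 696 is ×0.1958, so the height becomes 1871.05 × 0.1958 ≈ 366.32 px.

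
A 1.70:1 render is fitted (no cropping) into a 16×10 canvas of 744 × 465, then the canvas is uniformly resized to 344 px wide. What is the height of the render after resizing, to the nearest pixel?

202 px

At 744×465 the render is width-limited, so height = 744 / 1.700 ≈ 437.65 px.
The frame scales by 344/744 = 0.4624; 437.65 × 0.4624 ≈ 202.35 px.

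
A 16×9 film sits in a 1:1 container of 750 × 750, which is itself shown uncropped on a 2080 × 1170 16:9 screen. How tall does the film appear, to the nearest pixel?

First fit — 16×9 into 750×750 spans the width: 750.00 × 421.88.
The 1:1 canvas is height-limited in 2080×1170, giving 1170.00 × 1170.00; scale factor 1.5600.
So the film's height is 421.88 × 1.5600 ≈ 658.12.

658 px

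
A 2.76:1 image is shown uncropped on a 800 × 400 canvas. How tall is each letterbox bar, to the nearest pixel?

55 px

2.76:1 is wider than Univisium 2:1, so it spans the full width.
Content height = 800 / 2.760 ≈ 289.86 px.
Leftover height: 400 − 289.86 = 110.14 px → 55.07 each side.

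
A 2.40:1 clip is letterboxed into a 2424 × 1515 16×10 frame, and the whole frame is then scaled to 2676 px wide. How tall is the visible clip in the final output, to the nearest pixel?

1115 px

At 2424×1515 the clip is width-limited, so height = 2424 / 2.400 ≈ 1010.00 px.
Resizing to 2676 px wide multiplies everything by 1.1040: 1010.00 → 1115.00 px.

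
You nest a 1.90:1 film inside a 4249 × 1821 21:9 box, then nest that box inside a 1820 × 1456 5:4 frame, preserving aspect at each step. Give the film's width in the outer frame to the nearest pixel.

First fit — 1.90:1 into 4249×1821 spans the height: 3459.90 × 1821.00.
The 21:9 canvas is width-limited in 1820×1456, giving 1820.00 × 780.00; scale factor 0.4283.
The film scales with it: width 3459.90 × 0.4283 ≈ 1482.00.

1482 px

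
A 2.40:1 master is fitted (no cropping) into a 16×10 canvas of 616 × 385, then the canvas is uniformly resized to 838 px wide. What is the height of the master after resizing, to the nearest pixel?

349 px

Fitted into 616×385, the master spans the width; its height is 616 / 2.400 ≈ 256.67 px.
Resizing to 838 px wide multiplies everything by 1.3604: 256.67 → 349.17 px.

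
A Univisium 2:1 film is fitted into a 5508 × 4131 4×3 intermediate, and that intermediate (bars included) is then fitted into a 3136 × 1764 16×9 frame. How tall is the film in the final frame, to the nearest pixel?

1176 px

Univisium 2:1 in 5508×4131: fills the width, so the film is 5508.00 × 2754.00.
Second fit — the 4×3 canvas into 3136×1764 spans the height: 2352.00 × 1764.00 (×0.4270 from 5508×4131).
The film scales with it: height 2754.00 × 0.4270 ≈ 1176.00.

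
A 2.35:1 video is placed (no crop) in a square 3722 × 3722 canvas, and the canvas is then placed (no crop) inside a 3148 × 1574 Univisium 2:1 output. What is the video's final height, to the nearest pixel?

670 px

2.35:1 in 3722×3722: fills the width, so the video is 3722.00 × 1583.83.
The square canvas is height-limited in 3148×1574, giving 1574.00 × 1574.00; scale factor 0.4229.
Applying the same ×0.4229: 1583.83 → 669.79.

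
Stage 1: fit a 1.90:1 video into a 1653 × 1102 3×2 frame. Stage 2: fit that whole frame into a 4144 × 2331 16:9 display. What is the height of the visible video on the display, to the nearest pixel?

1840 px

Inside the 1653×1102 canvas the video is width-limited at 1653.00 × 870.00.
Second fit — the 3×2 canvas into 4144×2331 spans the height: 3496.50 × 2331.00 (×2.1152 from 1653×1102).
The video scales with it: height 870.00 × 2.1152 ≈ 1840.26.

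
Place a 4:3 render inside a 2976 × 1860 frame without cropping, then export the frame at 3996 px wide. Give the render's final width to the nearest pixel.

3330 px

Fitted into 2976×1860, the render spans the height; its width is 1860 × 4/3 ≈ 2480.00 px.
The frame scales by 3996/2976 = 1.3427; 2480.00 × 1.3427 ≈ 3330.00 px.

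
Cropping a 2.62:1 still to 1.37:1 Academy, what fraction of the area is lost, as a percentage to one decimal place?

1.37:1 Academy is narrower than 2.62:1, so the crop keeps the full height and trims the width.
Area ratio = (1.370)/(2.620) = 52.29%; the remaining 47.71% is cropped out.

47.7%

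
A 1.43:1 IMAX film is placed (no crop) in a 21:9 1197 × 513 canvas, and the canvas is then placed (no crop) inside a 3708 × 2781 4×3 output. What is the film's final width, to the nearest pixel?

2272 px

First fit — 1.43:1 IMAX into 1197×513 spans the height: 733.59 × 513.00.
21:9 in 3708×2781: fills the width, so the intermediate becomes 3708.00 × 1589.14 — a scale of ×3.0977.
Applying the same ×3.0977: 733.59 → 2272.47.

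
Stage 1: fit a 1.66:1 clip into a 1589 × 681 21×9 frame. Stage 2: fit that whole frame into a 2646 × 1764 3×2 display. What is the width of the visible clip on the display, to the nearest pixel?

Inside the 1589×681 canvas the clip is height-limited at 1130.46 × 681.00.
The 21×9 canvas is width-limited in 2646×1764, giving 2646.00 × 1134.00; scale factor 1.6652.
The clip scales with it: width 1130.46 × 1.6652 ≈ 1882.44.

1882 px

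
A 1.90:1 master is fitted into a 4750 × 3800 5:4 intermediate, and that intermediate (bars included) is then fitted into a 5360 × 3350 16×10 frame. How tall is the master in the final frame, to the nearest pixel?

2204 px

Inside the 4750×3800 canvas the master is width-limited at 4750.00 × 2500.00.
5:4 in 5360×3350: fills the height, so the intermediate becomes 4187.50 × 3350.00 — a scale of ×0.8816.
So the master's height is 2500.00 × 0.8816 ≈ 2203.95.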